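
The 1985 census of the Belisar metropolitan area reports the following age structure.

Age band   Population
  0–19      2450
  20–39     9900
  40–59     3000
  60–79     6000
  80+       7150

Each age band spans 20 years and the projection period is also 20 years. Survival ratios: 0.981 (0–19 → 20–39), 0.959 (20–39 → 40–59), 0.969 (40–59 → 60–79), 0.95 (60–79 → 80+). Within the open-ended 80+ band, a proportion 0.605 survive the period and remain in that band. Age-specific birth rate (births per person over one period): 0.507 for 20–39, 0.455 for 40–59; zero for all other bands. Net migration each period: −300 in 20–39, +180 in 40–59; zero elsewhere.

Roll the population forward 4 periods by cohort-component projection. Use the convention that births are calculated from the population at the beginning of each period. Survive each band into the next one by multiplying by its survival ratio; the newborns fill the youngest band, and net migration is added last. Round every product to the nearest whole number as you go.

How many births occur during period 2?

5468

— Period 1 —
Births: 9900 × 0.507 = 5019, 3000 × 0.455 = 1365 — total 6384
20–39: 2450 × 0.981 = 2403
40–59: 9900 × 0.959 = 9494
60–79: 3000 × 0.969 = 2907
80+: 6000 × 0.95 + 7150 × 0.605 = 5700 + 4326 = 10026
Net migration: 20–39 − 300 → 2103; 40–59 + 180 → 9674
Population now: 0–19=6384, 20–39=2103, 40–59=9674, 60–79=2907, 80+=10026
— Period 2 —
Births: 2103 × 0.507 = 1066, 9674 × 0.455 = 4402 — total 5468
20–39: 6384 × 0.981 = 6263
40–59: 2103 × 0.959 = 2017
60–79: 9674 × 0.969 = 9374
80+: 2907 × 0.95 + 10026 × 0.605 = 2762 + 6066 = 8828
Net migration: 20–39 − 300 → 5963; 40–59 + 180 → 2197
Population now: 0–19=5468, 20–39=5963, 40–59=2197, 60–79=9374, 80+=8828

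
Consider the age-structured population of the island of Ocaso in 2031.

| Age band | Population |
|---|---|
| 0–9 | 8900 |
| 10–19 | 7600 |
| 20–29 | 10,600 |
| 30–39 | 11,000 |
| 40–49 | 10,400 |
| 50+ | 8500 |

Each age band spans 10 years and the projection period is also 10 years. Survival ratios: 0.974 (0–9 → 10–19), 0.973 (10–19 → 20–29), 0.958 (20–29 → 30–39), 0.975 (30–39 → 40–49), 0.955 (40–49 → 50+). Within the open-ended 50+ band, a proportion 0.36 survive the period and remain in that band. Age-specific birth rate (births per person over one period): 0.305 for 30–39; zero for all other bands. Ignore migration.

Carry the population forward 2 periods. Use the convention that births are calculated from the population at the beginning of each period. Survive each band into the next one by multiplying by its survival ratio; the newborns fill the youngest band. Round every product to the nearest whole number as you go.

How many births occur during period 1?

Let band 1 be 0–9 through band 6 = 50+.
Period 1.
Births: 11000 * 0.305 = 3355
Band 2: 8900 * 0.974 = 8669
Band 3: 7600 * 0.973 = 7395
Band 4: 10600 * 0.958 = 10155
Band 5: 11000 * 0.975 = 10725
Band 6: 10400 * 0.955 + 8500 * 0.36 = 9932 + 3060 = 12992
→ [3355, 8669, 7395, 10155, 10725, 12992]

3355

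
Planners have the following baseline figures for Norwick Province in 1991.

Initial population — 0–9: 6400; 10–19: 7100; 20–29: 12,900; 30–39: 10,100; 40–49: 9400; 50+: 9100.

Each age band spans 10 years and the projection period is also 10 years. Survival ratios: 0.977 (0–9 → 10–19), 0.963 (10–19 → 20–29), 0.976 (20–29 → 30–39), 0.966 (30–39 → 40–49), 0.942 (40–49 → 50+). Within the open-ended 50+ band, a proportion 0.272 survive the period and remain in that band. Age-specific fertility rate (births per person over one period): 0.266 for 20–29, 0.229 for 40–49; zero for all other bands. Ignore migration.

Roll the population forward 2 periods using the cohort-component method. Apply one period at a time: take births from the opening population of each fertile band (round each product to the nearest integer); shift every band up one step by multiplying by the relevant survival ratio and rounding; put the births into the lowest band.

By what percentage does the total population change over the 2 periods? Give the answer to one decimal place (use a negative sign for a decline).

[period 1]
Births: 12900 × 0.266 = 3431  |  9400 × 0.229 = 2153 ⇒ total 5584
10–19: 6400 × 0.977 = 6253
20–29: 7100 × 0.963 = 6837
30–39: 12900 × 0.976 = 12590
40–49: 10100 × 0.966 = 9757
50+: 9400 × 0.942 + 9100 × 0.272 = 8855 + 2475 = 11330
Population now: 0–9=5584, 10–19=6253, 20–29=6837, 30–39=12590, 40–49=9757, 50+=11330
[period 2]
Births: 6837 × 0.266 = 1819  |  9757 × 0.229 = 2234 ⇒ total 4053
10–19: 5584 × 0.977 = 5456
20–29: 6253 × 0.963 = 6022
30–39: 6837 × 0.976 = 6673
40–49: 12590 × 0.966 = 12162
50+: 9757 × 0.942 + 11330 × 0.272 = 9191 + 3082 = 12273
Population now: 0–9=4053, 10–19=5456, 20–29=6022, 30–39=6673, 40–49=12162, 50+=12273
Total: 55000 → 46639; change = -8361; percentage change = -15.2%

-15.2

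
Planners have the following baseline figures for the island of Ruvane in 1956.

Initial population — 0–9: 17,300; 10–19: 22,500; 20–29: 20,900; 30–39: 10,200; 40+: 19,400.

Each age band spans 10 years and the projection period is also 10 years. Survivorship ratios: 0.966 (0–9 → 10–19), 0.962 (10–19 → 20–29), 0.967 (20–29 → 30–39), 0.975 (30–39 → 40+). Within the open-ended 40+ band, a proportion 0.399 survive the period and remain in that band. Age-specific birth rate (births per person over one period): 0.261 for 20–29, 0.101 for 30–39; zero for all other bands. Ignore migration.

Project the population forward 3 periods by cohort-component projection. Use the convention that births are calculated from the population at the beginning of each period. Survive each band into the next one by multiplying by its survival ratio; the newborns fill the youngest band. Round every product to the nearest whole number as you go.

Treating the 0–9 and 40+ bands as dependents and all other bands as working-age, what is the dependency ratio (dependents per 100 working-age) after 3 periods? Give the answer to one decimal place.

128.9

After projecting period 1:
Births: 20900 * 0.261 = 5455, 10200 * 0.101 = 1030 → 6485
10–19: 17300 * 0.966 = 16712
20–29: 22500 * 0.962 = 21645
30–39: 20900 * 0.967 = 20210
40+: 10200 * 0.975 + 19400 * 0.399 = 9945 + 7741 = 17686
Giving 6485 / 16712 / 21645 / 20210 / 17686.
After projecting period 2:
Births: 21645 * 0.261 = 5649, 20210 * 0.101 = 2041 → 7690
10–19: 6485 * 0.966 = 6265
20–29: 16712 * 0.962 = 16077
30–39: 21645 * 0.967 = 20931
40+: 20210 * 0.975 + 17686 * 0.399 = 19705 + 7057 = 26762
Giving 7690 / 6265 / 16077 / 20931 / 26762.
After projecting period 3:
Births: 16077 * 0.261 = 4196, 20931 * 0.101 = 2114 → 6310
10–19: 7690 * 0.966 = 7429
20–29: 6265 * 0.962 = 6027
30–39: 16077 * 0.967 = 15546
40+: 20931 * 0.975 + 26762 * 0.399 = 20408 + 10678 = 31086
Giving 6310 / 7429 / 6027 / 15546 / 31086.
Dependents (band 0–9 + band 40+) = 6310 + 31086 = 37396; working-age = 29002; ratio = 37396/29002 × 100 = 128.9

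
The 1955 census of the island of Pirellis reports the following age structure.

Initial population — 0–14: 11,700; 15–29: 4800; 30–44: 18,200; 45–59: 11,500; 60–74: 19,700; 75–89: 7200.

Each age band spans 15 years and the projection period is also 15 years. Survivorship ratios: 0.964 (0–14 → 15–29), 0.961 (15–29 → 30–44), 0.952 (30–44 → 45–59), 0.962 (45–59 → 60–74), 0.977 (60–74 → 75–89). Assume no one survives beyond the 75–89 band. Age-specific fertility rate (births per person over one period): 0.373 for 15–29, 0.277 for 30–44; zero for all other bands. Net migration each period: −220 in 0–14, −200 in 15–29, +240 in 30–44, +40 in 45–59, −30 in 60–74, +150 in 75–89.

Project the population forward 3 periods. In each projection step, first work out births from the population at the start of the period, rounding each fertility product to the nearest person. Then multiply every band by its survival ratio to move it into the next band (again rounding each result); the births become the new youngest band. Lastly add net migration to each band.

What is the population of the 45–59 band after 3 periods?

10404

Period 1.
Births: 4800 * 0.373 = 1790, 18200 * 0.277 = 5041 → total 6831
15–29: 11700 * 0.964 = 11279
30–44: 4800 * 0.961 = 4613
45–59: 18200 * 0.952 = 17326
60–74: 11500 * 0.962 = 11063
75–89: 19700 * 0.977 = 19247
Net migration: 0–14 − 220 → 6611; 15–29 − 200 → 11079; 30–44 + 240 → 4853; 45–59 + 40 → 17366; 60–74 − 30 → 11033; 75–89 + 150 → 19397
Population now: 0–14=6611, 15–29=11079, 30–44=4853, 45–59=17366, 60–74=11033, 75–89=19397
Period 2.
Births: 11079 * 0.373 = 4132, 4853 * 0.277 = 1344 → total 5476
15–29: 6611 * 0.964 = 6373
30–44: 11079 * 0.961 = 10647
45–59: 4853 * 0.952 = 4620
60–74: 17366 * 0.962 = 16706
75–89: 11033 * 0.977 = 10779
Net migration: 0–14 − 220 → 5256; 15–29 − 200 → 6173; 30–44 + 240 → 10887; 45–59 + 40 → 4660; 60–74 − 30 → 16676; 75–89 + 150 → 10929
Population now: 0–14=5256, 15–29=6173, 30–44=10887, 45–59=4660, 60–74=16676, 75–89=10929
Period 3.
Births: 6173 * 0.373 = 2303, 10887 * 0.277 = 3016 → total 5319
15–29: 5256 * 0.964 = 5067
30–44: 6173 * 0.961 = 5932
45–59: 10887 * 0.952 = 10364
60–74: 4660 * 0.962 = 4483
75–89: 16676 * 0.977 = 16292
Net migration: 0–14 − 220 → 5099; 15–29 − 200 → 4867; 30–44 + 240 → 6172; 45–59 + 40 → 10404; 60–74 − 30 → 4453; 75–89 + 150 → 16442
Population now: 0–14=5099, 15–29=4867, 30–44=6172, 45–59=10404, 60–74=4453, 75–89=16442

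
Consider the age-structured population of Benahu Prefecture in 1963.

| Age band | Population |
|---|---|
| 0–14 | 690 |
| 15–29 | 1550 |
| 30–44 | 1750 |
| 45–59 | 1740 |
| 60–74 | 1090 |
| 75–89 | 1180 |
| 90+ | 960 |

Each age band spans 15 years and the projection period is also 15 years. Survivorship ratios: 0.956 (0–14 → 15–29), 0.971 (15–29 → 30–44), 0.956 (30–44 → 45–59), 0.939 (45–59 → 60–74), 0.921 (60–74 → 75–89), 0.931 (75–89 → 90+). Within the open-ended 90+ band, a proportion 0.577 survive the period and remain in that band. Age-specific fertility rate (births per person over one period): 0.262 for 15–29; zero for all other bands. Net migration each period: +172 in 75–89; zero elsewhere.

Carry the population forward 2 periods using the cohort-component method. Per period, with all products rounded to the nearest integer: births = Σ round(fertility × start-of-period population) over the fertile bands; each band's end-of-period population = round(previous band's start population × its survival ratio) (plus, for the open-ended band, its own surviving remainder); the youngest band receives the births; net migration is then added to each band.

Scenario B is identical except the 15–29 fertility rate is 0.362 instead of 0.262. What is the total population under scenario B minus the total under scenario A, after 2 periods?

214

Numbering the groups 1..7 from youngest to oldest:
After projecting period 1:
Births: 1550 * 0.262 = 406
Group 2: 690 * 0.956 = 660
Group 3: 1550 * 0.971 = 1505
Group 4: 1750 * 0.956 = 1673
Group 5: 1740 * 0.939 = 1634
Group 6: 1090 * 0.921 = 1004
Group 7: 1180 * 0.931 + 960 * 0.577 = 1099 + 554 = 1653
Net migration: Group 6 + 172 → 1176
→ [406, 660, 1505, 1673, 1634, 1176, 1653]
After projecting period 2:
Births: 660 * 0.262 = 173
Group 2: 406 * 0.956 = 388
Group 3: 660 * 0.971 = 641
Group 4: 1505 * 0.956 = 1439
Group 5: 1673 * 0.939 = 1571
Group 6: 1634 * 0.921 = 1505
Group 7: 1176 * 0.931 + 1653 * 0.577 = 1095 + 954 = 2049
Net migration: Group 6 + 172 → 1677
→ [173, 388, 641, 1439, 1571, 1677, 2049]
Scenario A total after 2 periods: 7938
Scenario B projection —
After projecting period 1:
Births: 1550 * 0.362 = 561
Group 2: 690 * 0.956 = 660
Group 3: 1550 * 0.971 = 1505
Group 4: 1750 * 0.956 = 1673
Group 5: 1740 * 0.939 = 1634
Group 6: 1090 * 0.921 = 1004
Group 7: 1180 * 0.931 + 960 * 0.577 = 1099 + 554 = 1653
Net migration: Group 6 + 172 → 1176
→ [561, 660, 1505, 1673, 1634, 1176, 1653]
After projecting period 2:
Births: 660 * 0.362 = 239
Group 2: 561 * 0.956 = 536
Group 3: 660 * 0.971 = 641
Group 4: 1505 * 0.956 = 1439
Group 5: 1673 * 0.939 = 1571
Group 6: 1634 * 0.921 = 1505
Group 7: 1176 * 0.931 + 1653 * 0.577 = 1095 + 954 = 2049
Net migration: Group 6 + 172 → 1677
→ [239, 536, 641, 1439, 1571, 1677, 2049]
Scenario B total after 2 periods: 8152
Difference B − A = 8152 − 7938 = 214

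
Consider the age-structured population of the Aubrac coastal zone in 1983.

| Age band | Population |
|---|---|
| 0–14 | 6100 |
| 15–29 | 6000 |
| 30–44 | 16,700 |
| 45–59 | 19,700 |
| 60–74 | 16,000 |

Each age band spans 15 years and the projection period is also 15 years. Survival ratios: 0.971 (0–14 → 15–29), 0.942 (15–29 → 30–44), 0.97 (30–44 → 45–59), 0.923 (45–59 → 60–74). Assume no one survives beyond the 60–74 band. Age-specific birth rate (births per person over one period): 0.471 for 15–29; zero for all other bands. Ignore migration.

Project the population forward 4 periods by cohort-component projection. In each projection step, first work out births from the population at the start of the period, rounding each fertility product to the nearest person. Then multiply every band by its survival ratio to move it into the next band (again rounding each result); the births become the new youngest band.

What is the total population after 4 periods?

12585

Period 1:
Births: 6000 * 0.471 = 2826
15–29: 6100 * 0.971 = 5923
30–44: 6000 * 0.942 = 5652
45–59: 16700 * 0.97 = 16199
60–74: 19700 * 0.923 = 18183
End of period: [2826, 5923, 5652, 16199, 18183]
Period 2:
Births: 5923 * 0.471 = 2790
15–29: 2826 * 0.971 = 2744
30–44: 5923 * 0.942 = 5579
45–59: 5652 * 0.97 = 5482
60–74: 16199 * 0.923 = 14952
End of period: [2790, 2744, 5579, 5482, 14952]
Period 3:
Births: 2744 * 0.471 = 1292
15–29: 2790 * 0.971 = 2709
30–44: 2744 * 0.942 = 2585
45–59: 5579 * 0.97 = 5412
60–74: 5482 * 0.923 = 5060
End of period: [1292, 2709, 2585, 5412, 5060]
Period 4:
Births: 2709 * 0.471 = 1276
15–29: 1292 * 0.971 = 1255
30–44: 2709 * 0.942 = 2552
45–59: 2585 * 0.97 = 2507
60–74: 5412 * 0.923 = 4995
End of period: [1276, 1255, 2552, 2507, 4995]
Total after period 4: 1276 + 1255 + 2552 + 2507 + 4995 = 12585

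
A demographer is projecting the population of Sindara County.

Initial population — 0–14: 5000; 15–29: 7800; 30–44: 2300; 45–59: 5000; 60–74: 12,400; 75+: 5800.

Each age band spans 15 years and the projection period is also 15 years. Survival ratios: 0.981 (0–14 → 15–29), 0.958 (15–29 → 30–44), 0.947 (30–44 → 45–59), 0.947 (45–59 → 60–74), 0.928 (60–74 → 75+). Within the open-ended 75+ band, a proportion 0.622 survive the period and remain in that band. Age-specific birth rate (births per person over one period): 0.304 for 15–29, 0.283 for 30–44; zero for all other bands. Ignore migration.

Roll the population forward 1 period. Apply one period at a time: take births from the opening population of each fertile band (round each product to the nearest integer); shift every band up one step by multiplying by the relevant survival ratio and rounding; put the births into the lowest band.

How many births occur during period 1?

3022

Numbering the bands 1..6 from youngest to oldest:
Period 1.
Births: 7800 * 0.304 = 2371  |  2300 * 0.283 = 651 → 3022
Band 2: 5000 * 0.981 = 4905
Band 3: 7800 * 0.958 = 7472
Band 4: 2300 * 0.947 = 2178
Band 5: 5000 * 0.947 = 4735
Band 6: 12400 * 0.928 + 5800 * 0.622 = 11507 + 3608 = 15115
End of period: [3022, 4905, 7472, 2178, 4735, 15115]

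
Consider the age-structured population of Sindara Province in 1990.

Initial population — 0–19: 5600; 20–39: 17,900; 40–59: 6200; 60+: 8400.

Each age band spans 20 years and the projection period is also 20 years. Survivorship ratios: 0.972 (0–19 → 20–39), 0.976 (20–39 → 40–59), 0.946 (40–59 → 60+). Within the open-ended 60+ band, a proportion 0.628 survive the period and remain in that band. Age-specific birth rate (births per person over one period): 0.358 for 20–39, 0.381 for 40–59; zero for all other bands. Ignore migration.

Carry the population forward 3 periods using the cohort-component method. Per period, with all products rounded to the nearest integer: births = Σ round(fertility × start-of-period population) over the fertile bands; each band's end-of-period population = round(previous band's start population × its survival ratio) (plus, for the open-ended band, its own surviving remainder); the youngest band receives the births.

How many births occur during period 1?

8770

Call the bands 1 to 4, youngest first.
Period 1:
Births: 17900 * 0.358 = 6408, 6200 * 0.381 = 2362 → 8770
Band 2: 5600 * 0.972 = 5443
Band 3: 17900 * 0.976 = 17470
Band 4: 6200 * 0.946 + 8400 * 0.628 = 5865 + 5275 = 11140
Population now: 0–19=8770, 20–39=5443, 40–59=17470, 60+=11140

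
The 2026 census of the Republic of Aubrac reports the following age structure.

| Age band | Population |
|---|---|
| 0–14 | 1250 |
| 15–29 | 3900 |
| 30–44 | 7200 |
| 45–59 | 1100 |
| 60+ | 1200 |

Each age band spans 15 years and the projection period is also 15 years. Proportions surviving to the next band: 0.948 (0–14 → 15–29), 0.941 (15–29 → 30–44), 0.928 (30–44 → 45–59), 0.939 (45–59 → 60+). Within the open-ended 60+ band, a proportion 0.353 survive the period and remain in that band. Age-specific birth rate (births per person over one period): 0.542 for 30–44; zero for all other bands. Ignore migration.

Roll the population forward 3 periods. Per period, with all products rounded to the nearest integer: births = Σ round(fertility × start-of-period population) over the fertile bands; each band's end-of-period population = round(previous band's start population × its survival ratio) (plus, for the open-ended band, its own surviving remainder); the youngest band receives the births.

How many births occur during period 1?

3902

Let group 1 be 0–14 through group 5 = 60+.
— Period 1 —
Births: 7200 × 0.542 = 3902
Group 2: 1250 × 0.948 = 1185
Group 3: 3900 × 0.941 = 3670
Group 4: 7200 × 0.928 = 6682
Group 5: 1100 × 0.939 + 1200 × 0.353 = 1033 + 424 = 1457
End of period: [3902, 1185, 3670, 6682, 1457]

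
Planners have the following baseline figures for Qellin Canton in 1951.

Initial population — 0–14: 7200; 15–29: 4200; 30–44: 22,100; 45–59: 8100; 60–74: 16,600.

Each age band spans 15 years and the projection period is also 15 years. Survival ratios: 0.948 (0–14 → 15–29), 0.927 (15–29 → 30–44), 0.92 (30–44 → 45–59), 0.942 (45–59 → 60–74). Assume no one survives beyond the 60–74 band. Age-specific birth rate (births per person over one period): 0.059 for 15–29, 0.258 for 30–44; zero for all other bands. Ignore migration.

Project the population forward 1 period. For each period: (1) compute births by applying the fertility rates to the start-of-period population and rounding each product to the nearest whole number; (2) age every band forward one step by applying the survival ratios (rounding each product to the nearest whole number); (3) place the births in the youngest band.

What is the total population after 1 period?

(Bands numbered youngest = 1 to oldest = 5.)
[period 1]
Births: 4200 * 0.059 = 248 ; 22100 * 0.258 = 5702 → 5950
Band 2: 7200 * 0.948 = 6826
Band 3: 4200 * 0.927 = 3893
Band 4: 22100 * 0.92 = 20332
Band 5: 8100 * 0.942 = 7630
End of period: [5950, 6826, 3893, 20332, 7630]
Total after period 1: 5950 + 6826 + 3893 + 20332 + 7630 = 44631

44631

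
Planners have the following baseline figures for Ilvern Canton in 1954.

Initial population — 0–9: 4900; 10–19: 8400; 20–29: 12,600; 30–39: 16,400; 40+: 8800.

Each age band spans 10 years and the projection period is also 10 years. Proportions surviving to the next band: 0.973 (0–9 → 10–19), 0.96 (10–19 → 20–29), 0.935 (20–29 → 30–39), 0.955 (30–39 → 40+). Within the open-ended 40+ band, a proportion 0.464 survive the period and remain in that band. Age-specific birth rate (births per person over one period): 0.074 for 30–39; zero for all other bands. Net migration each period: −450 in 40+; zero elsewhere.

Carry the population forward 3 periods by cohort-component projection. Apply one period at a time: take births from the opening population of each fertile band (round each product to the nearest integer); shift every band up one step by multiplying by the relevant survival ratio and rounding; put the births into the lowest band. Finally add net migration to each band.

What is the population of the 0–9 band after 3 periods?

— Period 1 —
Births: 16400 × 0.074 = 1214
10–19: 4900 × 0.973 = 4768
20–29: 8400 × 0.96 = 8064
30–39: 12600 × 0.935 = 11781
40+: 16400 × 0.955 + 8800 × 0.464 = 15662 + 4083 = 19745
Net migration: 40+ − 450 → 19295
Population now: 0–9=1214, 10–19=4768, 20–29=8064, 30–39=11781, 40+=19295
— Period 2 —
Births: 11781 × 0.074 = 872
10–19: 1214 × 0.973 = 1181
20–29: 4768 × 0.96 = 4577
30–39: 8064 × 0.935 = 7540
40+: 11781 × 0.955 + 19295 × 0.464 = 11251 + 8953 = 20204
Net migration: 40+ − 450 → 19754
Population now: 0–9=872, 10–19=1181, 20–29=4577, 30–39=7540, 40+=19754
— Period 3 —
Births: 7540 × 0.074 = 558
10–19: 872 × 0.973 = 848
20–29: 1181 × 0.96 = 1134
30–39: 4577 × 0.935 = 4279
40+: 7540 × 0.955 + 19754 × 0.464 = 7201 + 9166 = 16367
Net migration: 40+ − 450 → 15917
Population now: 0–9=558, 10–19=848, 20–29=1134, 30–39=4279, 40+=15917

558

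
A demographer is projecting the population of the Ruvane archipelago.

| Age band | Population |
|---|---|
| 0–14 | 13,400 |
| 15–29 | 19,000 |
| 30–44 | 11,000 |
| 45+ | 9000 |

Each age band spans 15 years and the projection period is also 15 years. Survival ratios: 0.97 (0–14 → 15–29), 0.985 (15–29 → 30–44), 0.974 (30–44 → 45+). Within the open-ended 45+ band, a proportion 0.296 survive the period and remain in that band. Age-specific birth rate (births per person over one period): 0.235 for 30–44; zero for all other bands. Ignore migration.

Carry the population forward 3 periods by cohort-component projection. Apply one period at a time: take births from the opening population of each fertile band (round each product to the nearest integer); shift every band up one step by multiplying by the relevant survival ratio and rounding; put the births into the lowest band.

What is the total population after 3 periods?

[period 1]
Births: 11000 × 0.235 = 2585
15–29: 13400 × 0.97 = 12998
30–44: 19000 × 0.985 = 18715
45+: 11000 × 0.974 + 9000 × 0.296 = 10714 + 2664 = 13378
Giving 2585 / 12998 / 18715 / 13378.
[period 2]
Births: 18715 × 0.235 = 4398
15–29: 2585 × 0.97 = 2507
30–44: 12998 × 0.985 = 12803
45+: 18715 × 0.974 + 13378 × 0.296 = 18228 + 3960 = 22188
Giving 4398 / 2507 / 12803 / 22188.
[period 3]
Births: 12803 × 0.235 = 3009
15–29: 4398 × 0.97 = 4266
30–44: 2507 × 0.985 = 2469
45+: 12803 × 0.974 + 22188 × 0.296 = 12470 + 6568 = 19038
Giving 3009 / 4266 / 2469 / 19038.
Total after period 3: 3009 + 4266 + 2469 + 19038 = 28782

28782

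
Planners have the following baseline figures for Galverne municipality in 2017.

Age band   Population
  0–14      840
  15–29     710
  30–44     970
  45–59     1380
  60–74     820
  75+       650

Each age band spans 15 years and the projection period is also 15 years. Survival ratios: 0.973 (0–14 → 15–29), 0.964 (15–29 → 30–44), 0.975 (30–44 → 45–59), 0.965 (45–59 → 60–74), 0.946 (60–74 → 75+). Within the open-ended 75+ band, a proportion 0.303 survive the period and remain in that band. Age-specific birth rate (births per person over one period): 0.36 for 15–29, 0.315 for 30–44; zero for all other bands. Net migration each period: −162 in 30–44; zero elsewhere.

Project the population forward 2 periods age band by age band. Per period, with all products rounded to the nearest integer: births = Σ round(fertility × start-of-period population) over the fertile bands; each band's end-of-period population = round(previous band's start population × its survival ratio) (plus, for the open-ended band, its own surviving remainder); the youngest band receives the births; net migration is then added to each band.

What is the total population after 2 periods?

4608

Call the bands 1 to 6, youngest first.
— Period 1 —
Births: 710 × 0.36 = 256 ; 970 × 0.315 = 306 → total 562
Band 2: 840 × 0.973 = 817
Band 3: 710 × 0.964 = 684
Band 4: 970 × 0.975 = 946
Band 5: 1380 × 0.965 = 1332
Band 6: 820 × 0.946 + 650 × 0.303 = 776 + 197 = 973
Net migration: Band 3 − 162 → 522
End of period: [562, 817, 522, 946, 1332, 973]
— Period 2 —
Births: 817 × 0.36 = 294 ; 522 × 0.315 = 164 → total 458
Band 2: 562 × 0.973 = 547
Band 3: 817 × 0.964 = 788
Band 4: 522 × 0.975 = 509
Band 5: 946 × 0.965 = 913
Band 6: 1332 × 0.946 + 973 × 0.303 = 1260 + 295 = 1555
Net migration: Band 3 − 162 → 626
End of period: [458, 547, 626, 509, 913, 1555]
Total after period 2: 458 + 547 + 626 + 509 + 913 + 1555 = 4608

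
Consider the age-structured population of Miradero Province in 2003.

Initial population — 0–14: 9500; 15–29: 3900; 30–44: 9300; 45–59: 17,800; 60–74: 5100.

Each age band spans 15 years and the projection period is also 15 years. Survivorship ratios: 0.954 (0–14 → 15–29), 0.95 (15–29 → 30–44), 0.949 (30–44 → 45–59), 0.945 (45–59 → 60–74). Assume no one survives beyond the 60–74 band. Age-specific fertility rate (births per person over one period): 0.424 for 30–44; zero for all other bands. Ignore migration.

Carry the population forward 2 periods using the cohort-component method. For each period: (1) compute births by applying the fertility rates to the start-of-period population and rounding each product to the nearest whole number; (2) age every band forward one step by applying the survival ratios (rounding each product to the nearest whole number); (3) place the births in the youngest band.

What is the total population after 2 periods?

25800

Call the bands 1 to 5, youngest first.
Period 1:
Births: 9300 × 0.424 = 3943
Band 2: 9500 × 0.954 = 9063
Band 3: 3900 × 0.95 = 3705
Band 4: 9300 × 0.949 = 8826
Band 5: 17800 × 0.945 = 16821
End of period: [3943, 9063, 3705, 8826, 16821]
Period 2:
Births: 3705 × 0.424 = 1571
Band 2: 3943 × 0.954 = 3762
Band 3: 9063 × 0.95 = 8610
Band 4: 3705 × 0.949 = 3516
Band 5: 8826 × 0.945 = 8341
End of period: [1571, 3762, 8610, 3516, 8341]
Total after period 2: 1571 + 3762 + 8610 + 3516 + 8341 = 25800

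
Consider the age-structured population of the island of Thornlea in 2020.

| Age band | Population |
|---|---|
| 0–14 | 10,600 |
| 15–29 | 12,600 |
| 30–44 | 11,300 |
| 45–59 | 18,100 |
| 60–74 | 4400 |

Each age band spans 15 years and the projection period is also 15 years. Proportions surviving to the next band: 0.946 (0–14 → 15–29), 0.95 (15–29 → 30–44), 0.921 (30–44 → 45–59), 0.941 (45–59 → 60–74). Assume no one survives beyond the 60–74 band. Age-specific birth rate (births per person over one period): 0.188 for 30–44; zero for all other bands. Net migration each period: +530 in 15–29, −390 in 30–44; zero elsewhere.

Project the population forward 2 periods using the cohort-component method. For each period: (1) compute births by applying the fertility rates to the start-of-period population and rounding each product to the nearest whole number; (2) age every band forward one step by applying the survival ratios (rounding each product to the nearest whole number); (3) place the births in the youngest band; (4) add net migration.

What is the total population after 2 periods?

34814

[period 1]
Births: 11300 × 0.188 = 2124
15–29: 10600 × 0.946 = 10028
30–44: 12600 × 0.95 = 11970
45–59: 11300 × 0.921 = 10407
60–74: 18100 × 0.941 = 17032
Net migration: 15–29 + 530 → 10558; 30–44 − 390 → 11580
Giving 2124 / 10558 / 11580 / 10407 / 17032.
[period 2]
Births: 11580 × 0.188 = 2177
15–29: 2124 × 0.946 = 2009
30–44: 10558 × 0.95 = 10030
45–59: 11580 × 0.921 = 10665
60–74: 10407 × 0.941 = 9793
Net migration: 15–29 + 530 → 2539; 30–44 − 390 → 9640
Giving 2177 / 2539 / 9640 / 10665 / 9793.
Total after period 2: 2177 + 2539 + 9640 + 10665 + 9793 = 34814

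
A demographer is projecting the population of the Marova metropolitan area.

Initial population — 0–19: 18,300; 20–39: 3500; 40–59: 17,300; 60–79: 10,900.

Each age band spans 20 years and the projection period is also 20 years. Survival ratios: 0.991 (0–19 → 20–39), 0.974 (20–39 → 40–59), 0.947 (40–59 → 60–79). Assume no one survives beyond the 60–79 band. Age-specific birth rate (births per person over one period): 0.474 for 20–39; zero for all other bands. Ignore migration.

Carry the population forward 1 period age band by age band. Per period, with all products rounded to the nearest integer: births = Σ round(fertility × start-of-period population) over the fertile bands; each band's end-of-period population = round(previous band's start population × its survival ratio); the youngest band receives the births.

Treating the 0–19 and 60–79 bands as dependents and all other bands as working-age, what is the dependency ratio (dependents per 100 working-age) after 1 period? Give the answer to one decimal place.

Let band 1 be 0–19 through band 4 = 60–79.
— Period 1 —
Births: 3500 × 0.474 = 1659
Band 2: 18300 × 0.991 = 18135
Band 3: 3500 × 0.974 = 3409
Band 4: 17300 × 0.947 = 16383
Population now: 0–19=1659, 20–39=18135, 40–59=3409, 60–79=16383
Dependents (band 0–19 + band 60–79) = 1659 + 16383 = 18042; working-age = 21544; ratio = 18042/21544 × 100 = 83.7

83.7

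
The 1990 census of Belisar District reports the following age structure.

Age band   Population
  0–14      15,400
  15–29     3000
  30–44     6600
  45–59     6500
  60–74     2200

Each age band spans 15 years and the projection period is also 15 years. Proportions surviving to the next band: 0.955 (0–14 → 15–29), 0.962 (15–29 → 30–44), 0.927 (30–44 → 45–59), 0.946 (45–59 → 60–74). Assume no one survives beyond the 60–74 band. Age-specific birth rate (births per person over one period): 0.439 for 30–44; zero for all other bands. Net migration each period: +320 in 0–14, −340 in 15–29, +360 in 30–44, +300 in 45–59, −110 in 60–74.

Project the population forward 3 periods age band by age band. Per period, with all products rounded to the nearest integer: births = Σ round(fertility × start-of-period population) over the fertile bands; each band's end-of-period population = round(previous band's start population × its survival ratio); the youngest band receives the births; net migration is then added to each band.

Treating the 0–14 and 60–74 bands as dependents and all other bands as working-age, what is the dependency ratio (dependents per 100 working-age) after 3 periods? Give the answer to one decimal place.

— Period 1 —
Births: 6600 × 0.439 = 2897
15–29: 15400 × 0.955 = 14707
30–44: 3000 × 0.962 = 2886
45–59: 6600 × 0.927 = 6118
60–74: 6500 × 0.946 = 6149
Net migration: 0–14 + 320 → 3217; 15–29 − 340 → 14367; 30–44 + 360 → 3246; 45–59 + 300 → 6418; 60–74 − 110 → 6039
Population now: 0–14=3217, 15–29=14367, 30–44=3246, 45–59=6418, 60–74=6039
— Period 2 —
Births: 3246 × 0.439 = 1425
15–29: 3217 × 0.955 = 3072
30–44: 14367 × 0.962 = 13821
45–59: 3246 × 0.927 = 3009
60–74: 6418 × 0.946 = 6071
Net migration: 0–14 + 320 → 1745; 15–29 − 340 → 2732; 30–44 + 360 → 14181; 45–59 + 300 → 3309; 60–74 − 110 → 5961
Population now: 0–14=1745, 15–29=2732, 30–44=14181, 45–59=3309, 60–74=5961
— Period 3 —
Births: 14181 × 0.439 = 6225
15–29: 1745 × 0.955 = 1666
30–44: 2732 × 0.962 = 2628
45–59: 14181 × 0.927 = 13146
60–74: 3309 × 0.946 = 3130
Net migration: 0–14 + 320 → 6545; 15–29 − 340 → 1326; 30–44 + 360 → 2988; 45–59 + 300 → 13446; 60–74 − 110 → 3020
Population now: 0–14=6545, 15–29=1326, 30–44=2988, 45–59=13446, 60–74=3020
Dependents (band 0–14 + band 60–74) = 6545 + 3020 = 9565; working-age = 17760; ratio = 9565/17760 × 100 = 53.9

53.9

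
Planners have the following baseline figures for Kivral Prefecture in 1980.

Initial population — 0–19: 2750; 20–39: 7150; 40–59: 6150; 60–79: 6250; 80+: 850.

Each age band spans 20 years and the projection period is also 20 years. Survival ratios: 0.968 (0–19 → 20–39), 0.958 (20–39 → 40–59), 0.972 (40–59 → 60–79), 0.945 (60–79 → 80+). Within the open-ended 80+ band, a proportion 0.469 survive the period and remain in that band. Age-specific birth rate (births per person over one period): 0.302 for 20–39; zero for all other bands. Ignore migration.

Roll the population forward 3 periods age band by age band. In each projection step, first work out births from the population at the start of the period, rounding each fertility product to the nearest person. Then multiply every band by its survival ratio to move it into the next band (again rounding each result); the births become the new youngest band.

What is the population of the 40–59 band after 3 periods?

After projecting period 1:
Births: 7150 * 0.302 = 2159
20–39: 2750 * 0.968 = 2662
40–59: 7150 * 0.958 = 6850
60–79: 6150 * 0.972 = 5978
80+: 6250 * 0.945 + 850 * 0.469 = 5906 + 399 = 6305
End of period: [2159, 2662, 6850, 5978, 6305]
After projecting period 2:
Births: 2662 * 0.302 = 804
20–39: 2159 * 0.968 = 2090
40–59: 2662 * 0.958 = 2550
60–79: 6850 * 0.972 = 6658
80+: 5978 * 0.945 + 6305 * 0.469 = 5649 + 2957 = 8606
End of period: [804, 2090, 2550, 6658, 8606]
After projecting period 3:
Births: 2090 * 0.302 = 631
20–39: 804 * 0.968 = 778
40–59: 2090 * 0.958 = 2002
60–79: 2550 * 0.972 = 2479
80+: 6658 * 0.945 + 8606 * 0.469 = 6292 + 4036 = 10328
End of period: [631, 778, 2002, 2479, 10328]

2002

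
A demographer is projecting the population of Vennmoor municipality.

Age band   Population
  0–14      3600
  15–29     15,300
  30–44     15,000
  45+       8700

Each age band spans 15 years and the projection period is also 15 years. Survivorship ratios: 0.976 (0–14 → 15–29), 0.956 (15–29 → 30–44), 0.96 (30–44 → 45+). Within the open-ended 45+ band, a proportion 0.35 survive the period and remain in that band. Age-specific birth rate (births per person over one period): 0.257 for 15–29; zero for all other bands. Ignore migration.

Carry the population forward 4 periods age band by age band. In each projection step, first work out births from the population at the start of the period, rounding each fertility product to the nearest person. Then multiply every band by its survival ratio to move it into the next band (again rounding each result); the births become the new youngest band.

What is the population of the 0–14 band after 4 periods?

226

Period 1:
Births: 15300 × 0.257 = 3932
15–29: 3600 × 0.976 = 3514
30–44: 15300 × 0.956 = 14627
45+: 15000 × 0.96 + 8700 × 0.35 = 14400 + 3045 = 17445
Giving 3932 / 3514 / 14627 / 17445.
Period 2:
Births: 3514 × 0.257 = 903
15–29: 3932 × 0.976 = 3838
30–44: 3514 × 0.956 = 3359
45+: 14627 × 0.96 + 17445 × 0.35 = 14042 + 6106 = 20148
Giving 903 / 3838 / 3359 / 20148.
Period 3:
Births: 3838 × 0.257 = 986
15–29: 903 × 0.976 = 881
30–44: 3838 × 0.956 = 3669
45+: 3359 × 0.96 + 20148 × 0.35 = 3225 + 7052 = 10277
Giving 986 / 881 / 3669 / 10277.
Period 4:
Births: 881 × 0.257 = 226
15–29: 986 × 0.976 = 962
30–44: 881 × 0.956 = 842
45+: 3669 × 0.96 + 10277 × 0.35 = 3522 + 3597 = 7119
Giving 226 / 962 / 842 / 7119.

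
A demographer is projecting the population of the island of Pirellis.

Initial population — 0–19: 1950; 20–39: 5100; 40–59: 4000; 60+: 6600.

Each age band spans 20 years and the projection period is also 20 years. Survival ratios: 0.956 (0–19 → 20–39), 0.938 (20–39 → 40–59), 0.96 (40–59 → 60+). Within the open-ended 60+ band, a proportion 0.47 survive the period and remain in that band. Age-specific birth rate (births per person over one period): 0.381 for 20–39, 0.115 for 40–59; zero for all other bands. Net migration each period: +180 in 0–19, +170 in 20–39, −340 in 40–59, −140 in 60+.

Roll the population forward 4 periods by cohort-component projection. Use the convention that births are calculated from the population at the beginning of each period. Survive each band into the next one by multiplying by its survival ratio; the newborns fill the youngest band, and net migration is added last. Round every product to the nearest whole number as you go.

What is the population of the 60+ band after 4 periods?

Call the bands 1 to 4, youngest first.
Period 1.
Births: 5100 × 0.381 = 1943 ; 4000 × 0.115 = 460 — total 2403
Band 2: 1950 × 0.956 = 1864
Band 3: 5100 × 0.938 = 4784
Band 4: 4000 × 0.96 + 6600 × 0.47 = 3840 + 3102 = 6942
Net migration: Band 1 + 180 → 2583; Band 2 + 170 → 2034; Band 3 − 340 → 4444; Band 4 − 140 → 6802
End of period: [2583, 2034, 4444, 6802]
Period 2.
Births: 2034 × 0.381 = 775 ; 4444 × 0.115 = 511 — total 1286
Band 2: 2583 × 0.956 = 2469
Band 3: 2034 × 0.938 = 1908
Band 4: 4444 × 0.96 + 6802 × 0.47 = 4266 + 3197 = 7463
Net migration: Band 1 + 180 → 1466; Band 2 + 170 → 2639; Band 3 − 340 → 1568; Band 4 − 140 → 7323
End of period: [1466, 2639, 1568, 7323]
Period 3.
Births: 2639 × 0.381 = 1005 ; 1568 × 0.115 = 180 — total 1185
Band 2: 1466 × 0.956 = 1401
Band 3: 2639 × 0.938 = 2475
Band 4: 1568 × 0.96 + 7323 × 0.47 = 1505 + 3442 = 4947
Net migration: Band 1 + 180 → 1365; Band 2 + 170 → 1571; Band 3 − 340 → 2135; Band 4 − 140 → 4807
End of period: [1365, 1571, 2135, 4807]
Period 4.
Births: 1571 × 0.381 = 599 ; 2135 × 0.115 = 246 — total 845
Band 2: 1365 × 0.956 = 1305
Band 3: 1571 × 0.938 = 1474
Band 4: 2135 × 0.96 + 4807 × 0.47 = 2050 + 2259 = 4309
Net migration: Band 1 + 180 → 1025; Band 2 + 170 → 1475; Band 3 − 340 → 1134; Band 4 − 140 → 4169
End of period: [1025, 1475, 1134, 4169]

4169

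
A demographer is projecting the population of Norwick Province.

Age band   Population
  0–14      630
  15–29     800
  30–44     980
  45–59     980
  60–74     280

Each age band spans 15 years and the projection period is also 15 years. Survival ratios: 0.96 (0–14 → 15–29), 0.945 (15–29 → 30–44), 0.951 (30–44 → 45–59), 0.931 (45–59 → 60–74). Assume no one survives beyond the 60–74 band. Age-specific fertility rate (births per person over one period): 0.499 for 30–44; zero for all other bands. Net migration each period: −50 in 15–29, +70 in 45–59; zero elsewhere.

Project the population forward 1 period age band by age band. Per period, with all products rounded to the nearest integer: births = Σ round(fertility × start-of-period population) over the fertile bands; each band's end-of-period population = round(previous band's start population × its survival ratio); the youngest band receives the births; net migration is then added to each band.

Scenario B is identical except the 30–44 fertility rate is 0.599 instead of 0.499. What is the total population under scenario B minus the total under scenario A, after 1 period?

[period 1]
Births: 980 × 0.499 = 489
15–29: 630 × 0.96 = 605
30–44: 800 × 0.945 = 756
45–59: 980 × 0.951 = 932
60–74: 980 × 0.931 = 912
Net migration: 15–29 − 50 → 555; 45–59 + 70 → 1002
Population now: 0–14=489, 15–29=555, 30–44=756, 45–59=1002, 60–74=912
Scenario A total after 1 period: 3714
Scenario B projection —
[period 1]
Births: 980 × 0.599 = 587
15–29: 630 × 0.96 = 605
30–44: 800 × 0.945 = 756
45–59: 980 × 0.951 = 932
60–74: 980 × 0.931 = 912
Net migration: 15–29 − 50 → 555; 45–59 + 70 → 1002
Population now: 0–14=587, 15–29=555, 30–44=756, 45–59=1002, 60–74=912
Scenario B total after 1 period: 3812
Difference B − A = 3812 − 3714 = 98

98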